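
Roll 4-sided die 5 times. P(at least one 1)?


P(no 1)^5 = (3/4)^5 = 243/1024
P(≥1) = 1 - 243/1024 = 781/1024

P = 781/1024 ≈ 76.27%


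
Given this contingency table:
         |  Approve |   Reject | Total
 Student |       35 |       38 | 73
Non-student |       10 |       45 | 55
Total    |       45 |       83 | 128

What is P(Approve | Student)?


P(Approve | Student) = 35/(35+38) = 35/73

P(Approve|Student) = 35/73 ≈ 47.95%


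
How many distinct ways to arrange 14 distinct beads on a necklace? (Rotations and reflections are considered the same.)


Free circular arrangements: rotations and reflections both identified.
(n-1)!/2 = 13!/2 = 6227020800/2 = 3113510400

3113510400


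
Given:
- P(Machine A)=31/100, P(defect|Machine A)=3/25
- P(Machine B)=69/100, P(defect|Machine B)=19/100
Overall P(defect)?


P(B) = Σ P(B|Aᵢ)×P(Aᵢ)
  3/25×31/100 = 93/2500
  19/100×69/100 = 1311/10000
Sum = 1683/10000

P(defect) = 1683/10000 ≈ 16.83%


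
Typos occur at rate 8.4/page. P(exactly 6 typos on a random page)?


Poisson(λ=8.4): P(X=6) = e^(-λ)×λ^k/k!
= e^(-8.4) × 8.4^6 / 6!
≈ 0.0002248673242 × 351298.031616 / 720 ≈ 0.109716

P(X=6) ≈ 0.109716 ≈ 10.97%


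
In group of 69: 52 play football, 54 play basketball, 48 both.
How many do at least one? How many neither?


|A∪B| = 52+54-48 = 58
Neither = 69-58 = 11

At least one: 58; Neither: 11


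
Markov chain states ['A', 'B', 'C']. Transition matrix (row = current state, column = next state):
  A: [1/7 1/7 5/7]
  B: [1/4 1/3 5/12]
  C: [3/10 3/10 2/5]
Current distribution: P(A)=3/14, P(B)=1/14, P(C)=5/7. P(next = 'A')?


P(next=A) = Σᵢ P(now=i)×P(i→A)
= 3/14×1/7 + 1/14×1/4 + 5/7×3/10
= 3/98 + 1/56 + 3/14 = 103/392

P = 103/392 ≈ 0.2628


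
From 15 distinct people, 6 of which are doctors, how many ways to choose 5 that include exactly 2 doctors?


Choose 2 of the 6 doctors and 3 of the other 9 people:
C(6,2)×C(9,3) = 15×84 = 1260

1260


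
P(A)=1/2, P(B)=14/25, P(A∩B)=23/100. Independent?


P(A)×P(B) = 7/25
P(A∩B) = 23/100
Not equal → NOT independent

No, not independent


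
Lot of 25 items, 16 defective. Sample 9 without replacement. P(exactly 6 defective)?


Hypergeometric: C(16,6)×C(9,3)/C(25,9)
= 8008×84/2042975 = 61152/185725

P(X=6) = 61152/185725 ≈ 32.93%


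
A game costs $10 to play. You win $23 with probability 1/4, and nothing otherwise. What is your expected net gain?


E[gain] = (23-10)×1/4 + (-10)×3/4
= 13/4 - 15/2 = -17/4

Expected net gain = $-17/4 ≈ $-4.25


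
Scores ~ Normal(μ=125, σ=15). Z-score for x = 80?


z = (x - μ)/σ = (80 - 125)/15 = -3.0

z = -3.0


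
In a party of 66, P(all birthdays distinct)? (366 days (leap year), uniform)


P(all different) = Π(366-i)/366 for i=0..65
= (366/366)×(365/366)×...×(301/366)
= 0.001939

P ≈ 0.0019 ≈ 0.19%


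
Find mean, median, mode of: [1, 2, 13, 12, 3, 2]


Sorted: [1, 2, 2, 3, 12, 13]
Mean = 33/6 = 11/2
Median = 5/2
Freq: {1: 1, 2: 2, 13: 1, 12: 1, 3: 1}
Mode: [2]

Mean=11/2, Median=5/2, Mode=2


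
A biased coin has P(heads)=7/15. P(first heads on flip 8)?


Geometric: P(X=8) = (1-p)^(k-1)×p = (8/15)^7×7/15 = 14680064/2562890625

P(X=8) = 14680064/2562890625 ≈ 0.57%


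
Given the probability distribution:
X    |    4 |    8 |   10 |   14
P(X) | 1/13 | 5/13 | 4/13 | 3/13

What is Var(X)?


E[X] = 126/13
E[X²] = 1324/13
Var(X) = E[X²] - (E[X])² = 1324/13 - 15876/169 = 1336/169

Var(X) = 1336/169 ≈ 7.9053


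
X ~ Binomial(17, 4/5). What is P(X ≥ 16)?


P(X ≥ 16) = Σ P(X=i) for i=16..17
P(X=16) = 73014444032/762939453125
P(X=17) = 17179869184/762939453125
Sum = 90194313216/762939453125

P(X ≥ 16) = 90194313216/762939453125 ≈ 11.82%


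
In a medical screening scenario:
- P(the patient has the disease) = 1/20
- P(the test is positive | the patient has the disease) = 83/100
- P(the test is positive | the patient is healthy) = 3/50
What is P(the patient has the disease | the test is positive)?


Using Bayes' theorem:
P(A|B) = P(B|A)·P(A) / P(B)

P(the test is positive) = 83/100 × 1/20 + 3/50 × 19/20
= 83/2000 + 57/1000 = 197/2000

P(the patient has the disease|the test is positive) = (83/2000) / (197/2000) = 83/197

P(the patient has the disease|the test is positive) = 83/197 ≈ 42.13%


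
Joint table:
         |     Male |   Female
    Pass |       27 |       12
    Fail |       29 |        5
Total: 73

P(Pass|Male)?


P(Pass|Male) = 27/(27+29) = 27/56

P = 27/56 ≈ 48.21%


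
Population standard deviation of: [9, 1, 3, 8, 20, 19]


Mean = 60/6 = 10
  (9-10)²=1
  (1-10)²=81
  (3-10)²=49
  (8-10)²=4
  (20-10)²=100
  (19-10)²=81
Σ(x-μ)² = 316
σ² = 316/6 = 158/3

σ = √(158/3) ≈ 7.2572


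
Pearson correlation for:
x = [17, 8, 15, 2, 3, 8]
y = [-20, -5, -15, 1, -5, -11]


n=6, Σx=53, Σy=-55, Σxy=-706, Σx²=655, Σy²=797
r = (6×(-706) - 53×(-55))/√((6×655 - 53²)(6×797 - (-55)²))
= -1321/√(1121×1757) = -1321/√1969597 ≈ -1321/1403.4233 ≈ -0.9413

r ≈ -0.9413


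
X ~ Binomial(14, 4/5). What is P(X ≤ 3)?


P(X ≤ 3) = Σ P(X=i) for i=0..3
P(X=0) = 1/6103515625
P(X=1) = 56/6103515625
P(X=2) = 1456/6103515625
P(X=3) = 23296/6103515625
Sum = 24809/6103515625

P(X ≤ 3) = 24809/6103515625 ≈ 0.00%


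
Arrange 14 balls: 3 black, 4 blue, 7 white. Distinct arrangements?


14!/(3!×4!×7!) = 120120

120120


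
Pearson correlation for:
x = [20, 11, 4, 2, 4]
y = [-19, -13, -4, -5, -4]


n=5, Σx=41, Σy=-45, Σxy=-565, Σx²=557, Σy²=587
r = (5×(-565) - 41×(-45))/√((5×557 - 41²)(5×587 - (-45)²))
= -980/√(1104×910) = -980/√1004640 ≈ -980/1002.3173 ≈ -0.9777

r ≈ -0.9777


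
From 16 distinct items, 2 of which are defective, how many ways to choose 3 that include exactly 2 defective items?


Choose 2 of the 2 defective items and 1 of the other 14 items:
C(2,2)×C(14,1) = 1×14 = 14

14


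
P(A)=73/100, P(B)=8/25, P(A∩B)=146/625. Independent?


P(A)×P(B) = 146/625
P(A∩B) = 146/625
Equal ✓ → Independent

Yes, independent


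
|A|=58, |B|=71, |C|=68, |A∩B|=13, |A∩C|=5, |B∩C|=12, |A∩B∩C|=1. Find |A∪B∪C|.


|A∪B∪C| = 58+71+68-13-5-12+1 = 168

|A∪B∪C| = 168


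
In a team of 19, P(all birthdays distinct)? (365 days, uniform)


P(all different) = Π(365-i)/365 for i=0..18
= (365/365)×(364/365)×...×(347/365)
= 0.620881

P ≈ 0.6209 ≈ 62.09%


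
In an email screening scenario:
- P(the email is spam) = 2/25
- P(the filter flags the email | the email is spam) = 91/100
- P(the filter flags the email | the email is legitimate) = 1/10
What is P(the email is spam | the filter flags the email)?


Using Bayes' theorem:
P(A|B) = P(B|A)·P(A) / P(B)

P(the filter flags the email) = 91/100 × 2/25 + 1/10 × 23/25
= 91/1250 + 23/250 = 103/625

P(the email is spam|the filter flags the email) = (91/1250) / (103/625) = 91/206

P(the email is spam|the filter flags the email) = 91/206 ≈ 44.17%


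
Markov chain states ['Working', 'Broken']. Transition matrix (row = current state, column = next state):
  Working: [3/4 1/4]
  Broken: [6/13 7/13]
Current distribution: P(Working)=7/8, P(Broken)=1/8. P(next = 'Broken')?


P(next=Broken) = Σᵢ P(now=i)×P(i→Broken)
= 7/8×1/4 + 1/8×7/13
= 7/32 + 7/104 = 119/416

P = 119/416 ≈ 0.2861


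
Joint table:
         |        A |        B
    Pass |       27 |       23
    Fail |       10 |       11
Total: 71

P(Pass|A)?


P(Pass|A) = 27/(27+10) = 27/37

P = 27/37 ≈ 72.97%


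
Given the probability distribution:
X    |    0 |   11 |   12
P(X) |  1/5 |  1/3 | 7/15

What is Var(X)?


E[X] = 139/15
E[X²] = 1613/15
Var(X) = E[X²] - (E[X])² = 1613/15 - 19321/225 = 4874/225

Var(X) = 4874/225 ≈ 21.6622


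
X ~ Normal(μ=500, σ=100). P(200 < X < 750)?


z₁=(200-500)/100=-3.0, z₂=(750-500)/100=2.5
P = Φ(2.5) - Φ(-3.0) = 0.993790 - 0.001350 = 0.992440 ≈ 0.9924

P(200 < X < 750) ≈ 0.9924


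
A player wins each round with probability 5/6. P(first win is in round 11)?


Geometric: P(X=11) = (1-p)^(k-1)×p = (1/6)^10×5/6 = 5/362797056

P(X=11) = 5/362797056 ≈ 0.00%


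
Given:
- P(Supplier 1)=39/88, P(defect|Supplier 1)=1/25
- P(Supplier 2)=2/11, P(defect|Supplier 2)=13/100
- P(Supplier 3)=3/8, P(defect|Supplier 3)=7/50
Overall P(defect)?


P(B) = Σ P(B|Aᵢ)×P(Aᵢ)
  1/25×39/88 = 39/2200
  13/100×2/11 = 13/550
  7/50×3/8 = 21/400
Sum = 413/4400

P(defect) = 413/4400 ≈ 9.39%


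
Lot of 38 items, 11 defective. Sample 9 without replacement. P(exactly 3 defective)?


Hypergeometric: C(11,3)×C(27,6)/C(38,9)
= 165×296010/163011640 = 444015/1481924

P(X=3) = 444015/1481924 ≈ 29.96%


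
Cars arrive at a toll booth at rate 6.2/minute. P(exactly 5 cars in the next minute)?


Poisson(λ=6.2): P(X=5) = e^(-λ)×λ^k/k!
= e^(-6.2) × 6.2^5 / 5!
≈ 0.002029430636 × 9161.32832 / 120 ≈ 0.154936

P(X=5) ≈ 0.154936 ≈ 15.49%


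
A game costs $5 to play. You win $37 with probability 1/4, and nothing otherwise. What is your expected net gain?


E[gain] = (37-5)×1/4 + (-5)×3/4
= 8 - 15/4 = 17/4

Expected net gain = $17/4 ≈ $4.25


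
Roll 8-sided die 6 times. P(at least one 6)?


P(no 6)^6 = (7/8)^6 = 117649/262144
P(≥1) = 1 - 117649/262144 = 144495/262144

P = 144495/262144 ≈ 55.12%


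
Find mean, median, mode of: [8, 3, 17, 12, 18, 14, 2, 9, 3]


Sorted: [2, 3, 3, 8, 9, 12, 14, 17, 18]
Mean = 86/9
Median = 9
Freq: {8: 1, 3: 2, 17: 1, 12: 1, 18: 1, 14: 1, 2: 1, 9: 1}
Mode: [3]

Mean=86/9, Median=9, Mode=3


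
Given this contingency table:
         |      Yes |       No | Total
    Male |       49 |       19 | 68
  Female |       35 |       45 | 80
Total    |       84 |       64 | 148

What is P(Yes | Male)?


P(Yes | Male) = 49/(49+19) = 49/68

P(Yes|Male) = 49/68 ≈ 72.06%


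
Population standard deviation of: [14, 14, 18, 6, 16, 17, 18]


Mean = 103/7
  (14-103/7)²=25/49
  (14-103/7)²=25/49
  (18-103/7)²=529/49
  (6-103/7)²=3721/49
  (16-103/7)²=81/49
  (17-103/7)²=256/49
  (18-103/7)²=529/49
Σ(x-μ)² = 738/7
σ² = (738/7)/7 = 738/49

σ = √(738/49) ≈ 3.8809


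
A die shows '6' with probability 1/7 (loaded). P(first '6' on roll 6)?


Geometric: P(X=6) = (1-p)^(k-1)×p = (6/7)^5×1/7 = 7776/117649

P(X=6) = 7776/117649 ≈ 6.61%


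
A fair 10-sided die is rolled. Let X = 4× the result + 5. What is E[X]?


E[die] = (1+10)/2 = 11/2
E[X] = 4×11/2 + 5 = 27

E[X] = 27


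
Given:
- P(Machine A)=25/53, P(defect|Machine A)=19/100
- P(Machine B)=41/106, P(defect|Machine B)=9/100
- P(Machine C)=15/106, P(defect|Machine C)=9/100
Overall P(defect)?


P(B) = Σ P(B|Aᵢ)×P(Aᵢ)
  19/100×25/53 = 19/212
  9/100×41/106 = 369/10600
  9/100×15/106 = 27/2120
Sum = 727/5300

P(defect) = 727/5300 ≈ 13.72%


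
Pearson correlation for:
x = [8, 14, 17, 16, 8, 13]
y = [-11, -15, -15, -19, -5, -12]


n=6, Σx=76, Σy=-77, Σxy=-1053, Σx²=1038, Σy²=1101
r = (6×(-1053) - 76×(-77))/√((6×1038 - 76²)(6×1101 - (-77)²))
= -466/√(452×677) = -466/√306004 ≈ -466/553.1763 ≈ -0.8424

r ≈ -0.8424


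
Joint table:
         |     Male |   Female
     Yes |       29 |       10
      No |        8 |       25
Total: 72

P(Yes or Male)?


P(Yes∨Male) = P(Yes) + P(Male) - P(Yes∧Male)
= (39 + 37 - 29)/72 = 47/72

P = 47/72 ≈ 65.28%


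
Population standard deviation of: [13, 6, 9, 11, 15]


Mean = 54/5
  (13-54/5)²=121/25
  (6-54/5)²=576/25
  (9-54/5)²=81/25
  (11-54/5)²=1/25
  (15-54/5)²=441/25
Σ(x-μ)² = 244/5
σ² = (244/5)/5 = 244/25

σ = √(244/25) ≈ 3.1241


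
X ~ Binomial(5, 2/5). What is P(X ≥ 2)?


P(X ≥ 2) = Σ P(X=i) for i=2..5
P(X=2) = 216/625
P(X=3) = 144/625
P(X=4) = 48/625
P(X=5) = 32/3125
Sum = 2072/3125

P(X ≥ 2) = 2072/3125 ≈ 66.30%


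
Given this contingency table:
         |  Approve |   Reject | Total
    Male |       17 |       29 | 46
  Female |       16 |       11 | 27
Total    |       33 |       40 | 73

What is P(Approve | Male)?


P(Approve | Male) = 17/(17+29) = 17/46

P(Approve|Male) = 17/46 ≈ 36.96%


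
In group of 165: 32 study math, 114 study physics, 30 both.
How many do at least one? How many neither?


|A∪B| = 32+114-30 = 116
Neither = 165-116 = 49

At least one: 116; Neither: 49


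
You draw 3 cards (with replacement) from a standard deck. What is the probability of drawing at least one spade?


P(not a spade) = 39/52 = 3/4
P(none in 3 draws) = (3/4)^3 = 27/64
P(≥1 spade) = 1 - 27/64 = 37/64

P = 37/64 ≈ 57.81%


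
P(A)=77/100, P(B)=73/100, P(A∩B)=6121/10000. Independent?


P(A)×P(B) = 5621/10000
P(A∩B) = 6121/10000
Not equal → NOT independent

No, not independent


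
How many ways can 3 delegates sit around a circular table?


Circular arrangements of 3 distinct objects: fix one position to break rotational symmetry.
(n-1)! = 2! = 2

2


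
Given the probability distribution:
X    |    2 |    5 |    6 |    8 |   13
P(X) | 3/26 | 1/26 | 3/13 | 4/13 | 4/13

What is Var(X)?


E[X] = 215/26
E[X²] = 2117/26
Var(X) = E[X²] - (E[X])² = 2117/26 - 46225/676 = 8817/676

Var(X) = 8817/676 ≈ 13.0429


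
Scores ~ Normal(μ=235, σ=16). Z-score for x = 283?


z = (x - μ)/σ = (283 - 235)/16 = 3.0

z = 3.0


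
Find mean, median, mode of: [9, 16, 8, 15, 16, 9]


Sorted: [8, 9, 9, 15, 16, 16]
Mean = 73/6
Median = 12
Freq: {9: 2, 16: 2, 8: 1, 15: 1}
Mode: [9, 16]

Mean=73/6, Median=12, Mode=[9, 16]


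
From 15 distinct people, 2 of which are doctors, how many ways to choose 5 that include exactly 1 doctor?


Choose 1 of the 2 doctors and 4 of the other 13 people:
C(2,1)×C(13,4) = 2×715 = 1430

1430


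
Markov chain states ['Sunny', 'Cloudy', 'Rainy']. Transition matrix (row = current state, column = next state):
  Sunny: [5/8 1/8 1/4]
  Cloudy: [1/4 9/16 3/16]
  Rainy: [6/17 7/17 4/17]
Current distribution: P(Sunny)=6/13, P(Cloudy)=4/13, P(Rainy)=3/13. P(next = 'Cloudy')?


P(next=Cloudy) = Σᵢ P(now=i)×P(i→Cloudy)
= 6/13×1/8 + 4/13×9/16 + 3/13×7/17
= 3/52 + 9/52 + 21/221 = 72/221

P = 72/221 ≈ 0.3258


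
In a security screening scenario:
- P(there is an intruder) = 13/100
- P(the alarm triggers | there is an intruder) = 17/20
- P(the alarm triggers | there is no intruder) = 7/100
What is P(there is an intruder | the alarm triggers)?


Using Bayes' theorem:
P(A|B) = P(B|A)·P(A) / P(B)

P(the alarm triggers) = 17/20 × 13/100 + 7/100 × 87/100
= 221/2000 + 609/10000 = 857/5000

P(there is an intruder|the alarm triggers) = (221/2000) / (857/5000) = 1105/1714

P(there is an intruder|the alarm triggers) = 1105/1714 ≈ 64.47%


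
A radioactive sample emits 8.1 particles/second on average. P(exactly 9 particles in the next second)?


Poisson(λ=8.1): P(X=9) = e^(-λ)×λ^k/k!
= e^(-8.1) × 8.1^9 / 9!
≈ 0.0003035391381 × 150094635.297 / 362880 ≈ 0.125550

P(X=9) ≈ 0.125550 ≈ 12.56%


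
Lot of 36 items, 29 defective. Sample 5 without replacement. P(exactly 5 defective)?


Hypergeometric: C(29,5)×C(7,0)/C(36,5)
= 118755×1/376992 = 1885/5984

P(X=5) = 1885/5984 ≈ 31.50%


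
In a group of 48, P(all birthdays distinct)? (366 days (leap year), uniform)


P(all different) = Π(366-i)/366 for i=0..47
= (366/366)×(365/366)×...×(319/366)
= 0.039768

P ≈ 0.0398 ≈ 3.98%


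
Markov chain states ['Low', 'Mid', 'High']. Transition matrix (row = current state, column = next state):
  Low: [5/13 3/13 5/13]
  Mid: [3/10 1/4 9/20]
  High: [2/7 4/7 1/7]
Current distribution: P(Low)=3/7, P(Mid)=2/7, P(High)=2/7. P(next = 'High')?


P(next=High) = Σᵢ P(now=i)×P(i→High)
= 3/7×5/13 + 2/7×9/20 + 2/7×1/7
= 15/91 + 9/70 + 2/49 = 2129/6370

P = 2129/6370 ≈ 0.3342


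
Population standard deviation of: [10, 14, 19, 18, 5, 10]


Mean = 76/6 = 38/3
  (10-38/3)²=64/9
  (14-38/3)²=16/9
  (19-38/3)²=361/9
  (18-38/3)²=256/9
  (5-38/3)²=529/9
  (10-38/3)²=64/9
Σ(x-μ)² = 430/3
σ² = (430/3)/6 = 215/9

σ = √(215/9) ≈ 4.8876


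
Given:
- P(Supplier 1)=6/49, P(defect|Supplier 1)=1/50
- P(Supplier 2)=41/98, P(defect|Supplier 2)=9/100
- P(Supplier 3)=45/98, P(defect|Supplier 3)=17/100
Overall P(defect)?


P(B) = Σ P(B|Aᵢ)×P(Aᵢ)
  1/50×6/49 = 3/1225
  9/100×41/98 = 369/9800
  17/100×45/98 = 153/1960
Sum = 579/4900

P(defect) = 579/4900 ≈ 11.82%


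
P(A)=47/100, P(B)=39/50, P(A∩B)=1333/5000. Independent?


P(A)×P(B) = 1833/5000
P(A∩B) = 1333/5000
Not equal → NOT independent

No, not independent


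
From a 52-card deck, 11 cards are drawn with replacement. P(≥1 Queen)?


P(not a Queen) = 48/52 = 12/13
P(none in 11 draws) = (12/13)^11 = 743008370688/1792160394037
P(≥1 Queen) = 1 - 743008370688/1792160394037 = 1049152023349/1792160394037

P = 1049152023349/1792160394037 ≈ 58.54%


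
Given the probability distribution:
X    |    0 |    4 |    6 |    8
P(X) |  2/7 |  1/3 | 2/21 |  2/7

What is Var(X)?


E[X] = 88/21
E[X²] = 568/21
Var(X) = E[X²] - (E[X])² = 568/21 - 7744/441 = 4184/441

Var(X) = 4184/441 ≈ 9.4875


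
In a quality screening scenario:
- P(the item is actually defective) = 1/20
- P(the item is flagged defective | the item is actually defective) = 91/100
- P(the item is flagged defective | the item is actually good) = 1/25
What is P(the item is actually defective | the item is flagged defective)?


Using Bayes' theorem:
P(A|B) = P(B|A)·P(A) / P(B)

P(the item is flagged defective) = 91/100 × 1/20 + 1/25 × 19/20
= 91/2000 + 19/500 = 167/2000

P(the item is actually defective|the item is flagged defective) = (91/2000) / (167/2000) = 91/167

P(the item is actually defective|the item is flagged defective) = 91/167 ≈ 54.49%


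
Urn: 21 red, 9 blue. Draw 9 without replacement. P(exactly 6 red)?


Hypergeometric: C(21,6)×C(9,3)/C(30,9)
= 54264×84/14307150 = 759696/2384525

P(X=6) = 759696/2384525 ≈ 31.86%


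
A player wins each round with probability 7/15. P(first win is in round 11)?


Geometric: P(X=11) = (1-p)^(k-1)×p = (8/15)^10×7/15 = 7516192768/8649755859375

P(X=11) = 7516192768/8649755859375 ≈ 0.09%


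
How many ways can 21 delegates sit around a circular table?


Circular arrangements of 21 distinct objects: fix one position to break rotational symmetry.
(n-1)! = 20! = 2432902008176640000

2432902008176640000


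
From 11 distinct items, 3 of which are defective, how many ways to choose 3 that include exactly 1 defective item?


Choose 1 of the 3 defective items and 2 of the other 8 items:
C(3,1)×C(8,2) = 3×28 = 84

84


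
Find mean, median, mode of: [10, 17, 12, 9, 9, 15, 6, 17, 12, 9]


Sorted: [6, 9, 9, 9, 10, 12, 12, 15, 17, 17]
Mean = 116/10 = 58/5
Median = 11
Freq: {10: 1, 17: 2, 12: 2, 9: 3, 15: 1, 6: 1}
Mode: [9]

Mean=58/5, Median=11, Mode=9


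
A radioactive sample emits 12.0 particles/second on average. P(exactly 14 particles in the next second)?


Poisson(λ=12.0): P(X=14) = e^(-λ)×λ^k/k!
= e^(-12.0) × 12.0^14 / 14!
≈ 6.144212353e-06 × 1.28391846455e+15 / 87178291200 ≈ 0.090489

P(X=14) ≈ 0.090489 ≈ 9.05%


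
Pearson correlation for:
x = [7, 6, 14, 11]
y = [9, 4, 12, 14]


n=4, Σx=38, Σy=39, Σxy=409, Σx²=402, Σy²=437
r = (4×409 - 38×39)/√((4×402 - 38²)(4×437 - 39²))
= 154/√(164×227) = 154/√37228 ≈ 154/192.9456 ≈ 0.7982

r ≈ 0.7982


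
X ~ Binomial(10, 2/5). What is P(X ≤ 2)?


P(X ≤ 2) = Σ P(X=i) for i=0..2
P(X=0) = 59049/9765625
P(X=1) = 78732/1953125
P(X=2) = 236196/1953125
Sum = 1633689/9765625

P(X ≤ 2) = 1633689/9765625 ≈ 16.73%


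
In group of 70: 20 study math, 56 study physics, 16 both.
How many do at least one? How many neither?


|A∪B| = 20+56-16 = 60
Neither = 70-60 = 10

At least one: 60; Neither: 10


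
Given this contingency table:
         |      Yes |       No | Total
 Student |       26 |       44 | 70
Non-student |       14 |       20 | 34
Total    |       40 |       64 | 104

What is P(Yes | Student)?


P(Yes | Student) = 26/(26+44) = 26/70 = 13/35

P(Yes|Student) = 13/35 ≈ 37.14%


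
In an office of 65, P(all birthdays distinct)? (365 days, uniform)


P(all different) = Π(365-i)/365 for i=0..64
= (365/365)×(364/365)×...×(301/365)
= 0.002317

P ≈ 0.0023 ≈ 0.23%


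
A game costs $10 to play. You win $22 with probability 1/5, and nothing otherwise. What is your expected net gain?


E[gain] = (22-10)×1/5 + (-10)×4/5
= 12/5 - 8 = -28/5

Expected net gain = $-28/5 ≈ $-5.60


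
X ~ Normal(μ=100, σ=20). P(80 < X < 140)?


z₁=(80-100)/20=-1.0, z₂=(140-100)/20=2.0
P = Φ(2.0) - Φ(-1.0) = 0.977250 - 0.158655 = 0.818595 ≈ 0.8186

P(80 < X < 140) ≈ 0.8186


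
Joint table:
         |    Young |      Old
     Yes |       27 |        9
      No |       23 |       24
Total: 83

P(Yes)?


P(Yes) = (27+9)/83 = 36/83

P(Yes) = 36/83 ≈ 43.37%


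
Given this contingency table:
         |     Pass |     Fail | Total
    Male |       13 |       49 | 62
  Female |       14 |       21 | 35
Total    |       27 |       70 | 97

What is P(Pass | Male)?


P(Pass | Male) = 13/(13+49) = 13/62

P(Pass|Male) = 13/62 ≈ 20.97%


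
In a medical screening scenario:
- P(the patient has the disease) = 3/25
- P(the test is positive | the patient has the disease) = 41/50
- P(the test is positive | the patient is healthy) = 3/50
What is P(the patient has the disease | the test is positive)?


Using Bayes' theorem:
P(A|B) = P(B|A)·P(A) / P(B)

P(the test is positive) = 41/50 × 3/25 + 3/50 × 22/25
= 123/1250 + 33/625 = 189/1250

P(the patient has the disease|the test is positive) = (123/1250) / (189/1250) = 41/63

P(the patient has the disease|the test is positive) = 41/63 ≈ 65.08%


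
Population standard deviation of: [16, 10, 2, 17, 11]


Mean = 56/5
  (16-56/5)²=576/25
  (10-56/5)²=36/25
  (2-56/5)²=2116/25
  (17-56/5)²=841/25
  (11-56/5)²=1/25
Σ(x-μ)² = 714/5
σ² = (714/5)/5 = 714/25

σ = √(714/25) ≈ 5.3442


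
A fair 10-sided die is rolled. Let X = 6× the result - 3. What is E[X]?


E[die] = (1+10)/2 = 11/2
E[X] = 6×11/2 - 3 = 30

E[X] = 30


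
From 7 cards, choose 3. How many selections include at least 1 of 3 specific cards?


Complement: C(7,3) - C(4,3) = 35 - 4 = 31

31


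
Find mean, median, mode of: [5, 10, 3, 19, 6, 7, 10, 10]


Sorted: [3, 5, 6, 7, 10, 10, 10, 19]
Mean = 70/8 = 35/4
Median = 17/2
Freq: {5: 1, 10: 3, 3: 1, 19: 1, 6: 1, 7: 1}
Mode: [10]

Mean=35/4, Median=17/2, Mode=10


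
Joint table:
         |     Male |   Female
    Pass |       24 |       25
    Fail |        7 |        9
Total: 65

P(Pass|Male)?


P(Pass|Male) = 24/(24+7) = 24/31

P = 24/31 ≈ 77.42%


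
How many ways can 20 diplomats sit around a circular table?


Circular arrangements of 20 distinct objects: fix one position to break rotational symmetry.
(n-1)! = 19! = 121645100408832000

121645100408832000


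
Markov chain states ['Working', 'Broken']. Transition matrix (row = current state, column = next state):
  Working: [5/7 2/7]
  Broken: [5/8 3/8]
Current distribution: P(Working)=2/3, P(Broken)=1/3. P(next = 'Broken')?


P(next=Broken) = Σᵢ P(now=i)×P(i→Broken)
= 2/3×2/7 + 1/3×3/8
= 4/21 + 1/8 = 53/168

P = 53/168 ≈ 0.3155


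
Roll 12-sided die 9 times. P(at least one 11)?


P(no 11)^9 = (11/12)^9 = 2357947691/5159780352
P(≥1) = 1 - 2357947691/5159780352 = 2801832661/5159780352

P = 2801832661/5159780352 ≈ 54.30%


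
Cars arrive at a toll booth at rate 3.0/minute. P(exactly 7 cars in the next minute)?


Poisson(λ=3.0): P(X=7) = e^(-λ)×λ^k/k!
= e^(-3.0) × 3.0^7 / 7!
≈ 0.04978706837 × 2187 / 5040 ≈ 0.021604

P(X=7) ≈ 0.021604 ≈ 2.16%


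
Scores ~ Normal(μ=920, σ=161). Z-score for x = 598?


z = (x - μ)/σ = (598 - 920)/161 = -2.0

z = -2.0


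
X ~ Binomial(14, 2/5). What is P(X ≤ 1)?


P(X ≤ 1) = Σ P(X=i) for i=0..1
P(X=0) = 4782969/6103515625
P(X=1) = 44641044/6103515625
Sum = 49424013/6103515625

P(X ≤ 1) = 49424013/6103515625 ≈ 0.81%


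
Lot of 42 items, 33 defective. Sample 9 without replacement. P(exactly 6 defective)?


Hypergeometric: C(33,6)×C(9,3)/C(42,9)
= 1107568×84/445891810 = 6645408/31849415

P(X=6) = 6645408/31849415 ≈ 20.87%


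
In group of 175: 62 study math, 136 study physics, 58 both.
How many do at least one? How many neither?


|A∪B| = 62+136-58 = 140
Neither = 175-140 = 35

At least one: 140; Neither: 35


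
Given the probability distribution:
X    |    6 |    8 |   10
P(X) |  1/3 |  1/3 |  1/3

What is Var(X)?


E[X] = 8
E[X²] = 200/3
Var(X) = E[X²] - (E[X])² = 200/3 - 64 = 8/3

Var(X) = 8/3 ≈ 2.6667


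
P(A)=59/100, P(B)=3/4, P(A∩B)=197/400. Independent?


P(A)×P(B) = 177/400
P(A∩B) = 197/400
Not equal → NOT independent

No, not independent


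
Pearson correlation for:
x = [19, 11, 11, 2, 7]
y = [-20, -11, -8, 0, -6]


n=5, Σx=50, Σy=-45, Σxy=-631, Σx²=656, Σy²=621
r = (5×(-631) - 50×(-45))/√((5×656 - 50²)(5×621 - (-45)²))
= -905/√(780×1080) = -905/√842400 ≈ -905/917.8235 ≈ -0.9860

r ≈ -0.9860


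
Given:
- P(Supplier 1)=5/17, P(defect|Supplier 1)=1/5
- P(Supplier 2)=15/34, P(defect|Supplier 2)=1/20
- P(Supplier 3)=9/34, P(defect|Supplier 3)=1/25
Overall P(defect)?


P(B) = Σ P(B|Aᵢ)×P(Aᵢ)
  1/5×5/17 = 1/17
  1/20×15/34 = 3/136
  1/25×9/34 = 9/850
Sum = 311/3400

P(defect) = 311/3400 ≈ 9.15%


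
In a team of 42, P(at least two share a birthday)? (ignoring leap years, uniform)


P(all different) = Π(365-i)/365 for i=0..41
= 0.085970
P(match) = 1 - 0.085970 = 0.914030

P ≈ 0.9140 ≈ 91.40%


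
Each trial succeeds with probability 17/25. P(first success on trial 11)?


Geometric: P(X=11) = (1-p)^(k-1)×p = (8/25)^10×17/25 = 18253611008/2384185791015625

P(X=11) = 18253611008/2384185791015625 ≈ 0.00%


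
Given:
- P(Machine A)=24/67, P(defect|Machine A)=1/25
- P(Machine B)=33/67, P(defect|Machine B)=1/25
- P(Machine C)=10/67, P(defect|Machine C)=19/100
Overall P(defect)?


P(B) = Σ P(B|Aᵢ)×P(Aᵢ)
  1/25×24/67 = 24/1675
  1/25×33/67 = 33/1675
  19/100×10/67 = 19/670
Sum = 209/3350

P(defect) = 209/3350 ≈ 6.24%


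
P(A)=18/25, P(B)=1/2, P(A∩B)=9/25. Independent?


P(A)×P(B) = 9/25
P(A∩B) = 9/25
Equal ✓ → Independent

Yes, independent


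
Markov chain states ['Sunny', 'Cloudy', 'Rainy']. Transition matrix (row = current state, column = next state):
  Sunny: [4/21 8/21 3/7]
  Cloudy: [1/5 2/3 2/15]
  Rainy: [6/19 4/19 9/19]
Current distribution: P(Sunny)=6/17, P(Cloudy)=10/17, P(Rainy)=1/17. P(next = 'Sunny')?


P(next=Sunny) = Σᵢ P(now=i)×P(i→Sunny)
= 6/17×4/21 + 10/17×1/5 + 1/17×6/19
= 8/119 + 2/17 + 6/323 = 460/2261

P = 460/2261 ≈ 0.2034


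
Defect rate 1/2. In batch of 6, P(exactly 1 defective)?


Binomial: P(X=1) = C(6,1)×p^1×(1-p)^5
= 6 × 1/2 × 1/32 = 3/32

P(X=1) = 3/32 ≈ 9.38%


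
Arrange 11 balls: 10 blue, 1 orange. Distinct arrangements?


11!/(10!×1!) = 11

11


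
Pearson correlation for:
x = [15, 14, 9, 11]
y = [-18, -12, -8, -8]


n=4, Σx=49, Σy=-46, Σxy=-598, Σx²=623, Σy²=596
r = (4×(-598) - 49×(-46))/√((4×623 - 49²)(4×596 - (-46)²))
= -138/√(91×268) = -138/√24388 ≈ -138/156.1666 ≈ -0.8837

r ≈ -0.8837


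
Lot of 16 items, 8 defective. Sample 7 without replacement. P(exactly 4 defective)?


Hypergeometric: C(8,4)×C(8,3)/C(16,7)
= 70×56/11440 = 49/143

P(X=4) = 49/143 ≈ 34.27%


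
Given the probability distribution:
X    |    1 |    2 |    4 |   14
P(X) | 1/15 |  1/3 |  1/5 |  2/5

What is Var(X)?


E[X] = 107/15
E[X²] = 83
Var(X) = E[X²] - (E[X])² = 83 - 11449/225 = 7226/225

Var(X) = 7226/225 ≈ 32.1156


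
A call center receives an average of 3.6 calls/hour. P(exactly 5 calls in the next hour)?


Poisson(λ=3.6): P(X=5) = e^(-λ)×λ^k/k!
= e^(-3.6) × 3.6^5 / 5!
≈ 0.02732372245 × 604.66176 / 120 ≈ 0.137680

P(X=5) ≈ 0.137680 ≈ 13.77%


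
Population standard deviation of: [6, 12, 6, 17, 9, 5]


Mean = 55/6
  (6-55/6)²=361/36
  (12-55/6)²=289/36
  (6-55/6)²=361/36
  (17-55/6)²=2209/36
  (9-55/6)²=1/36
  (5-55/6)²=625/36
Σ(x-μ)² = 641/6
σ² = (641/6)/6 = 641/36

σ = √(641/36) ≈ 4.2197


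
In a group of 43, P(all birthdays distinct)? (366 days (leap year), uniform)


P(all different) = Π(366-i)/366 for i=0..42
= (366/366)×(365/366)×...×(324/366)
= 0.076637

P ≈ 0.0766 ≈ 7.66%


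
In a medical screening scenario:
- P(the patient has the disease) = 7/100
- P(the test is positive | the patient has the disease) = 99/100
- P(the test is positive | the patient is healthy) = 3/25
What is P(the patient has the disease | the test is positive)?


Using Bayes' theorem:
P(A|B) = P(B|A)·P(A) / P(B)

P(the test is positive) = 99/100 × 7/100 + 3/25 × 93/100
= 693/10000 + 279/2500 = 1809/10000

P(the patient has the disease|the test is positive) = (693/10000) / (1809/10000) = 77/201

P(the patient has the disease|the test is positive) = 77/201 ≈ 38.31%


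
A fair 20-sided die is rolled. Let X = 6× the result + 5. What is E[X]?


E[die] = (1+20)/2 = 21/2
E[X] = 6×21/2 + 5 = 68

E[X] = 68


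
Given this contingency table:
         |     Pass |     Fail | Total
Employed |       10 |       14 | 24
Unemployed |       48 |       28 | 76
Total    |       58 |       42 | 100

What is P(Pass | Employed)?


P(Pass | Employed) = 10/(10+14) = 10/24 = 5/12

P(Pass|Employed) = 5/12 ≈ 41.67%


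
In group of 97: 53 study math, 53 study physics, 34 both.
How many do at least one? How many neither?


|A∪B| = 53+53-34 = 72
Neither = 97-72 = 25

At least one: 72; Neither: 25


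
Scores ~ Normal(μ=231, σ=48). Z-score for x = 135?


z = (x - μ)/σ = (135 - 231)/48 = -2.0

z = -2.0


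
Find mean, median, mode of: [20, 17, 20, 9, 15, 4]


Sorted: [4, 9, 15, 17, 20, 20]
Mean = 85/6
Median = 16
Freq: {20: 2, 17: 1, 9: 1, 15: 1, 4: 1}
Mode: [20]

Mean=85/6, Median=16, Mode=20


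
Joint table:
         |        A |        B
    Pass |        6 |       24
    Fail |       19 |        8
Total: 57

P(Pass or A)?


P(Pass∨A) = P(Pass) + P(A) - P(Pass∧A)
= (30 + 25 - 6)/57 = 49/57

P = 49/57 ≈ 85.96%


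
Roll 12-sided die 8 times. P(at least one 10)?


P(no 10)^8 = (11/12)^8 = 214358881/429981696
P(≥1) = 1 - 214358881/429981696 = 215622815/429981696

P = 215622815/429981696 ≈ 50.15%


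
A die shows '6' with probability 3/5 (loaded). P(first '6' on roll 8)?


Geometric: P(X=8) = (1-p)^(k-1)×p = (2/5)^7×3/5 = 384/390625

P(X=8) = 384/390625 ≈ 0.10%


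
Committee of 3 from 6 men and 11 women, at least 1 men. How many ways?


Count by #men:
  1M,2W: C(6,1)×C(11,2)=330
  2M,1W: C(6,2)×C(11,1)=165
  3M,0W: C(6,3)×C(11,0)=20
Total = 515

515


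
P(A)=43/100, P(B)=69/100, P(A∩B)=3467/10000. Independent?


P(A)×P(B) = 2967/10000
P(A∩B) = 3467/10000
Not equal → NOT independent

No, not independent


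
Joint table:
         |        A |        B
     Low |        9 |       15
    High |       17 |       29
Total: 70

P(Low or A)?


P(Low∨A) = P(Low) + P(A) - P(Low∧A)
= (24 + 26 - 9)/70 = 41/70

P = 41/70 ≈ 58.57%


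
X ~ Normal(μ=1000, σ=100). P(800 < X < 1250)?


z₁=(800-1000)/100=-2.0, z₂=(1250-1000)/100=2.5
P = Φ(2.5) - Φ(-2.0) = 0.993790 - 0.022750 = 0.971040 ≈ 0.9710

P(800 < X < 1250) ≈ 0.9710


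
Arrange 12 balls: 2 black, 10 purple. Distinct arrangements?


12!/(2!×10!) = 66

66


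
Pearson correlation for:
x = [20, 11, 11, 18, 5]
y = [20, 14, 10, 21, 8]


n=5, Σx=65, Σy=73, Σxy=1082, Σx²=991, Σy²=1201
r = (5×1082 - 65×73)/√((5×991 - 65²)(5×1201 - 73²))
= 665/√(730×676) = 665/√493480 ≈ 665/702.4813 ≈ 0.9466

r ≈ 0.9466


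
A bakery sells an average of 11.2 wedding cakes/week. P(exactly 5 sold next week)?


Poisson(λ=11.2): P(X=5) = e^(-λ)×λ^k/k!
= e^(-11.2) × 11.2^5 / 5!
≈ 1.367419607e-05 × 176234.16832 / 120 ≈ 0.020082

P(X=5) ≈ 0.020082 ≈ 2.01%


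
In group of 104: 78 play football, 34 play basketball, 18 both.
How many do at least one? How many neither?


|A∪B| = 78+34-18 = 94
Neither = 104-94 = 10

At least one: 94; Neither: 10


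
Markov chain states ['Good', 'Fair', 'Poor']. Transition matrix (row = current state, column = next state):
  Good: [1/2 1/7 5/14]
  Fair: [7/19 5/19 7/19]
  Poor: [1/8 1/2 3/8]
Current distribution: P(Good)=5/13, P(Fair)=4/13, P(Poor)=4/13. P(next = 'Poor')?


P(next=Poor) = Σᵢ P(now=i)×P(i→Poor)
= 5/13×5/14 + 4/13×7/19 + 4/13×3/8
= 25/182 + 28/247 + 3/26 = 633/1729

P = 633/1729 ≈ 0.3661


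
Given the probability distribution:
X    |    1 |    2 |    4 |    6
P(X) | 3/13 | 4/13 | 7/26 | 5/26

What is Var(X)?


E[X] = 40/13
E[X²] = 165/13
Var(X) = E[X²] - (E[X])² = 165/13 - 1600/169 = 545/169

Var(X) = 545/169 ≈ 3.2249


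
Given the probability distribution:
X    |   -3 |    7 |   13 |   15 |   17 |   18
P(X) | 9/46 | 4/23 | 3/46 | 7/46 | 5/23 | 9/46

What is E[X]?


E[X] = Σ x·P(X=x)
= (-3)×(9/46) + (7)×(4/23) + (13)×(3/46) + (15)×(7/46) + (17)×(5/23) + (18)×(9/46)
= 505/46

E[X] = 505/46


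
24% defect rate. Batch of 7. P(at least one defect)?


P(all good) = (19/25)^7 = 893871739/6103515625
P(≥1 defect) = 5209643886/6103515625

P = 5209643886/6103515625 ≈ 85.35%


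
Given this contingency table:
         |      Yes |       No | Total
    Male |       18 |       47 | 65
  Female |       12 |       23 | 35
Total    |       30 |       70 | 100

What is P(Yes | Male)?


P(Yes | Male) = 18/(18+47) = 18/65

P(Yes|Male) = 18/65 ≈ 27.69%


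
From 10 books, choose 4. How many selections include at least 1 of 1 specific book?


Complement: C(10,4) - C(9,4) = 210 - 126 = 84

84


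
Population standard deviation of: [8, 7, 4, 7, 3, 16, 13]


Mean = 58/7
  (8-58/7)²=4/49
  (7-58/7)²=81/49
  (4-58/7)²=900/49
  (7-58/7)²=81/49
  (3-58/7)²=1369/49
  (16-58/7)²=2916/49
  (13-58/7)²=1089/49
Σ(x-μ)² = 920/7
σ² = (920/7)/7 = 920/49

σ = √(920/49) ≈ 4.3331


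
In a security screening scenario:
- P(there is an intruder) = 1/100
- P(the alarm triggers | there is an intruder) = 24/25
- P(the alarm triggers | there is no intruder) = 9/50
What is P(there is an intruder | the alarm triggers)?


Using Bayes' theorem:
P(A|B) = P(B|A)·P(A) / P(B)

P(the alarm triggers) = 24/25 × 1/100 + 9/50 × 99/100
= 6/625 + 891/5000 = 939/5000

P(there is an intruder|the alarm triggers) = (6/625) / (939/5000) = 16/313

P(there is an intruder|the alarm triggers) = 16/313 ≈ 5.11%


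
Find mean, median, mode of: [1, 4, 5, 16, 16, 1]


Sorted: [1, 1, 4, 5, 16, 16]
Mean = 43/6
Median = 9/2
Freq: {1: 2, 4: 1, 5: 1, 16: 2}
Mode: [1, 16]

Mean=43/6, Median=9/2, Mode=[1, 16]


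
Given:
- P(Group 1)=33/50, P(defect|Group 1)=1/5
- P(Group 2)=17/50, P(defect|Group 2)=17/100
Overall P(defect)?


P(B) = Σ P(B|Aᵢ)×P(Aᵢ)
  1/5×33/50 = 33/250
  17/100×17/50 = 289/5000
Sum = 949/5000

P(defect) = 949/5000 ≈ 18.98%


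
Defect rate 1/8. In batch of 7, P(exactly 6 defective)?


Binomial: P(X=6) = C(7,6)×p^6×(1-p)^1
= 7 × 1/262144 × 7/8 = 49/2097152

P(X=6) = 49/2097152 ≈ 0.00%


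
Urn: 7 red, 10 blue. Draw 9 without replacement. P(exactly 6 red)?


Hypergeometric: C(7,6)×C(10,3)/C(17,9)
= 7×120/24310 = 84/2431

P(X=6) = 84/2431 ≈ 3.46%


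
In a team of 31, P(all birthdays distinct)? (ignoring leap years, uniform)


P(all different) = Π(365-i)/365 for i=0..30
= (365/365)×(364/365)×...×(335/365)
= 0.269545

P ≈ 0.2695 ≈ 26.95%


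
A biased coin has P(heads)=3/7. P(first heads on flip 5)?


Geometric: P(X=5) = (1-p)^(k-1)×p = (4/7)^4×3/7 = 768/16807

P(X=5) = 768/16807 ≈ 4.57%


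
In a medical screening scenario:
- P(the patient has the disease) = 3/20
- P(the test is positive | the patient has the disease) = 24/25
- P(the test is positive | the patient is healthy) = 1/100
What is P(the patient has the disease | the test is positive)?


Using Bayes' theorem:
P(A|B) = P(B|A)·P(A) / P(B)

P(the test is positive) = 24/25 × 3/20 + 1/100 × 17/20
= 18/125 + 17/2000 = 61/400

P(the patient has the disease|the test is positive) = (18/125) / (61/400) = 288/305

P(the patient has the disease|the test is positive) = 288/305 ≈ 94.43%


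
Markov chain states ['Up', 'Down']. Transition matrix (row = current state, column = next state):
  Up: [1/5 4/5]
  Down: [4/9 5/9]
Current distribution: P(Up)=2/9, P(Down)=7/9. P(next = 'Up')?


P(next=Up) = Σᵢ P(now=i)×P(i→Up)
= 2/9×1/5 + 7/9×4/9
= 2/45 + 28/81 = 158/405

P = 158/405 ≈ 0.3901


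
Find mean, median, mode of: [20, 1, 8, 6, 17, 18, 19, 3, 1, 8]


Sorted: [1, 1, 3, 6, 8, 8, 17, 18, 19, 20]
Mean = 101/10
Median = 8
Freq: {20: 1, 1: 2, 8: 2, 6: 1, 17: 1, 18: 1, 19: 1, 3: 1}
Mode: [1, 8]

Mean=101/10, Median=8, Mode=[1, 8]


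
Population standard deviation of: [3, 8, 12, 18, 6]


Mean = 47/5
  (3-47/5)²=1024/25
  (8-47/5)²=49/25
  (12-47/5)²=169/25
  (18-47/5)²=1849/25
  (6-47/5)²=289/25
Σ(x-μ)² = 676/5
σ² = (676/5)/5 = 676/25

σ = √(676/25) ≈ 5.2000


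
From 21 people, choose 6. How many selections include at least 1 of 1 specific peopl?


Complement: C(21,6) - C(20,6) = 54264 - 38760 = 15504

15504


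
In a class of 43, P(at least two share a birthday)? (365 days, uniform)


P(all different) = Π(365-i)/365 for i=0..42
= 0.076077
P(match) = 1 - 0.076077 = 0.923923

P ≈ 0.9239 ≈ 92.39%


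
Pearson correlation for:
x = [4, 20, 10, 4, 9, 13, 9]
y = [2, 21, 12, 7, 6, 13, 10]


n=7, Σx=69, Σy=71, Σxy=889, Σx²=863, Σy²=943
r = (7×889 - 69×71)/√((7×863 - 69²)(7×943 - 71²))
= 1324/√(1280×1560) = 1324/√1996800 ≈ 1324/1413.0817 ≈ 0.9370

r ≈ 0.9370


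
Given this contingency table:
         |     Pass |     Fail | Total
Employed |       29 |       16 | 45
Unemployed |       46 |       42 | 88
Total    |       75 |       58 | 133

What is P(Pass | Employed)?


P(Pass | Employed) = 29/(29+16) = 29/45

P(Pass|Employed) = 29/45 ≈ 64.44%


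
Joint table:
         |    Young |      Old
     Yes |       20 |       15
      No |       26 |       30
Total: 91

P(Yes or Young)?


P(Yes∨Young) = P(Yes) + P(Young) - P(Yes∧Young)
= (35 + 46 - 20)/91 = 61/91

P = 61/91 ≈ 67.03%


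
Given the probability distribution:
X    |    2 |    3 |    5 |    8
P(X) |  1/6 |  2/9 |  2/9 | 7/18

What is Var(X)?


E[X] = 47/9
E[X²] = 298/9
Var(X) = E[X²] - (E[X])² = 298/9 - 2209/81 = 473/81

Var(X) = 473/81 ≈ 5.8395


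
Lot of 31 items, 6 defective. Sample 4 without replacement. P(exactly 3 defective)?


Hypergeometric: C(6,3)×C(25,1)/C(31,4)
= 20×25/31465 = 100/6293

P(X=3) = 100/6293 ≈ 1.59%


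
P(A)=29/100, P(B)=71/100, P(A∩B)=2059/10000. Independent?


P(A)×P(B) = 2059/10000
P(A∩B) = 2059/10000
Equal ✓ → Independent

Yes, independent


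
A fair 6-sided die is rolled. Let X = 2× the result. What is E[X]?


E[die] = (1+6)/2 = 7/2
E[X] = 2 × 7/2 = 7

E[X] = 7


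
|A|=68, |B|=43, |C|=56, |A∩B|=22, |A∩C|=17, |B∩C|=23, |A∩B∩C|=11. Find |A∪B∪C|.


|A∪B∪C| = 68+43+56-22-17-23+11 = 116

|A∪B∪C| = 116


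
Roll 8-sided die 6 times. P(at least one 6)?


P(no 6)^6 = (7/8)^6 = 117649/262144
P(≥1) = 1 - 117649/262144 = 144495/262144

P = 144495/262144 ≈ 55.12%


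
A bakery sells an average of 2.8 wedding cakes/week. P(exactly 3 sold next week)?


Poisson(λ=2.8): P(X=3) = e^(-λ)×λ^k/k!
= e^(-2.8) × 2.8^3 / 3!
≈ 0.06081006263 × 21.952 / 6 ≈ 0.222484

P(X=3) ≈ 0.222484 ≈ 22.25%
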